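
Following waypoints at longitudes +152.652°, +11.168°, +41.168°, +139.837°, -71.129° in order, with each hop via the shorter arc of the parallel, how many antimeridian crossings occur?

Leg 1: +152.652° → +11.168°, shortest Δλ = -141.484° (west) — does not cross 180°.
Leg 2: +11.168° → +41.168°, shortest Δλ = 30.0° (east) — does not cross 180°.
Leg 3: +41.168° → +139.837°, shortest Δλ = 98.669° (east) — does not cross 180°.
Leg 4: +139.837° → -71.129°, shortest Δλ = 149.034° (east) — crosses 180°.
Total crossings: 1.

1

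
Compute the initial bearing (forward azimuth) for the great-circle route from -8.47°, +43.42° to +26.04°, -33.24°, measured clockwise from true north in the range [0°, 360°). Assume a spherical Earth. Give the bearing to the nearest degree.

Δλ = -33.24 − 43.42 = -76.66°.
θ = atan2( sin Δλ · cos φ₂ , cos φ₁ · sin φ₂ − sin φ₁ · cos φ₂ · cos Δλ )
  = atan2(-0.87424, 0.46475) = -62.005° → normalised to [0°, 360°): 297.995°.

298°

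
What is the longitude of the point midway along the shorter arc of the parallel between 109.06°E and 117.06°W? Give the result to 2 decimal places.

176.00°E

Signed shortest Δλ from +109.06° to -117.06° is +133.88°.
Midpoint longitude = +109.06° + (+133.88°)/2 = +109.06° + 66.94° = +176.00°.
(The naïve average (+109.06 + -117.06)/2 = -4.0° is on the wrong side of the globe.)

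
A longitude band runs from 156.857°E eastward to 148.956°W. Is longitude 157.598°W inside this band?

Yes

Band width going east from +156.857° to -148.956°: ((-148.956 − 156.857) mod 360) = 54.187°.
Offset of -157.598° east of the west edge: ((-157.598 − 156.857) mod 360) = 45.545°.
45.545° ≤ 54.187° ⇒ inside.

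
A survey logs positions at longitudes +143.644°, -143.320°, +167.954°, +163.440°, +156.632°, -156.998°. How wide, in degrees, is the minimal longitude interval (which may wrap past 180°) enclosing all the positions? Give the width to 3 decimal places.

73.036°

Sort the longitudes: -156.998°, -143.320°, +143.644°, +156.632°, +163.440°, +167.954°.
Eastward gaps between consecutive values (wrapping around): 13.678°, 286.964°, 12.988°, 6.808°, 4.514°, 35.048°.
Largest gap = 286.964° ⇒ minimal covering band is its complement: 360° − 286.964° = 73.036°.
Band runs from +143.644° eastward to -143.320°, crossing the antimeridian.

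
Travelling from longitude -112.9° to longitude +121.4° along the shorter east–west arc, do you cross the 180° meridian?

Naïve |121.4 − -112.9| = 234.3° > 180°, so the shorter arc goes the other way round — across 180°.
Signed shortest Δλ = ((121.4 − -112.9 + 180) mod 360) − 180 = -125.7°.
Going west by 125.7° from -112.9° passes through 180° before reaching +121.4°.

Yes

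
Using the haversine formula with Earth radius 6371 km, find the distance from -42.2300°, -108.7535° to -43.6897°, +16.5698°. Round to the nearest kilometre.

9018 km

Δλ = 16.5698 − -108.7535 = 125.3233°.
Δφ = -43.6897 − -42.2300 = -1.4597°.
a = sin²(Δφ/2) + cos φ₁ · cos φ₂ · sin²(Δλ/2) = 0.422655.
c = 2·atan2(√a, √(1−a)) = 1.41548 rad → d = 6371·c ≈ 9018.05 km.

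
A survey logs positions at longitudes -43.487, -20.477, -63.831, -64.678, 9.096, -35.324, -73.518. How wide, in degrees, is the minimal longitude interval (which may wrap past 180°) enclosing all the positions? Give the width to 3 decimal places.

82.614°

Sort the longitudes: -73.518°, -64.678°, -63.831°, -43.487°, -35.324°, -20.477°, +9.096°.
Eastward gaps between consecutive values (wrapping around): 8.840°, 0.847°, 20.344°, 8.163°, 14.847°, 29.573°, 277.386°.
Largest gap = 277.386° ⇒ minimal covering band is its complement: 360° − 277.386° = 82.614°.
Band runs from -73.518° eastward to +9.096°.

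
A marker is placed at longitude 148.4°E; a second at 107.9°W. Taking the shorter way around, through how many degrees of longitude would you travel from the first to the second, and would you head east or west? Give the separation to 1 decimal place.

Raw difference: -107.9 − 148.4 = -256.3°.
Normalise into (−180°, 180°]: -256.3° + 360° = 103.7°.
Positive ⇒ the second point lies to the east; separation 103.7°.

103.7° east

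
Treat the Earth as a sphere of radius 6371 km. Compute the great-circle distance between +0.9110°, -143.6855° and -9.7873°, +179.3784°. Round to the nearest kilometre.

Δλ = 179.3784 − -143.6855 = 323.0639°; wrapped into (−180°, 180°]: -36.9361°.
Δφ = -9.7873 − 0.9110 = -10.6983°.
a = sin²(Δφ/2) + cos φ₁ · cos φ₂ · sin²(Δλ/2) = 0.107565.
c = 2·atan2(√a, √(1−a)) = 0.66831 rad → d = 6371·c ≈ 4257.80 km.

4258 km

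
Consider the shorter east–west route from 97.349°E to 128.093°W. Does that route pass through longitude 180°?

Naïve |-128.093 − 97.349| = 225.442° > 180°, so the shorter arc goes the other way round — across 180°.
Signed shortest Δλ = ((-128.093 − 97.349 + 180) mod 360) − 180 = 134.558°.
Going east by 134.558° from +97.349° passes through 180° before reaching -128.093°.

Yes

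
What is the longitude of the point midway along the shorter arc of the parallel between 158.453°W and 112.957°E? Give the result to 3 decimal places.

Signed shortest Δλ from -158.453° to +112.957° is -88.590°.
Midpoint longitude = -158.453° + (-88.590°)/2 = -158.453° − 44.295° = -202.748°.
Normalise into (−180°, 180°]: +157.252°.
(The naïve average (-158.453 + +112.957)/2 = -22.748° is on the wrong side of the globe.)

157.252°E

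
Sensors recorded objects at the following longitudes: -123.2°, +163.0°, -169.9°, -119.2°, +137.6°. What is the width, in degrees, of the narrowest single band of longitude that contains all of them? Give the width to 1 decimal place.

Sort the longitudes: -169.9°, -123.2°, -119.2°, +137.6°, +163.0°.
Eastward gaps between consecutive values (wrapping around): 46.7°, 4.0°, 256.8°, 25.4°, 27.1°.
Largest gap = 256.8° ⇒ minimal covering band is its complement: 360° − 256.8° = 103.2°.
Band runs from +137.6° eastward to -119.2°, crossing the antimeridian.

103.2°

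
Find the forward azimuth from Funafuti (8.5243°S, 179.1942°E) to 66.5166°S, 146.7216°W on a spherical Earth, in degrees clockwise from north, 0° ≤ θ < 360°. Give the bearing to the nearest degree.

Δλ = -146.7216 − 179.1942 = -325.9158°; wrapped into (−180°, 180°]: 34.0842°.
θ = atan2( sin Δλ · cos φ₂ , cos φ₁ · sin φ₂ − sin φ₁ · cos φ₂ · cos Δλ )
  = atan2(0.22331, -0.85812) = 165.413° → normalised to [0°, 360°): 165.413°.

165°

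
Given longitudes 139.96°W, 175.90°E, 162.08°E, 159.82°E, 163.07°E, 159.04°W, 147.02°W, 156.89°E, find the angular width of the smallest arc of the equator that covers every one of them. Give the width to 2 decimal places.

63.15°

Sort the longitudes: -159.04°, -147.02°, -139.96°, +156.89°, +159.82°, +162.08°, +163.07°, +175.90°.
Eastward gaps between consecutive values (wrapping around): 12.02°, 7.06°, 296.85°, 2.93°, 2.26°, 0.99°, 12.83°, 25.06°.
Largest gap = 296.85° ⇒ minimal covering band is its complement: 360° − 296.85° = 63.15°.
Band runs from +156.89° eastward to -139.96°, crossing the antimeridian.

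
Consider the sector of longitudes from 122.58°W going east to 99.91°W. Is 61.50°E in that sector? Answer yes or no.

Band width going east from -122.58° to -99.91°: ((-99.91 − -122.58) mod 360) = 22.67°.
Offset of +61.50° east of the west edge: ((61.50 − -122.58) mod 360) = 184.08°.
184.08° > 22.67° ⇒ outside.

No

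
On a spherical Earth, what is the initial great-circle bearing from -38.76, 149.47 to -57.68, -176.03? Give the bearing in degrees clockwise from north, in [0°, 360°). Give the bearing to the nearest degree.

Δλ = -176.03 − 149.47 = -325.50°; wrapped into (−180°, 180°]: 34.50°.
θ = atan2( sin Δλ · cos φ₂ , cos φ₁ · sin φ₂ − sin φ₁ · cos φ₂ · cos Δλ )
  = atan2(0.30283, -0.38312) = 141.676° → normalised to [0°, 360°): 141.676°.

142°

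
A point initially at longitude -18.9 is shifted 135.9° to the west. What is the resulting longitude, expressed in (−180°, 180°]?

Start at -18.9°; shift −135.9° → -154.8°.
-154.8° already lies in (−180°, 180°].

-154.8°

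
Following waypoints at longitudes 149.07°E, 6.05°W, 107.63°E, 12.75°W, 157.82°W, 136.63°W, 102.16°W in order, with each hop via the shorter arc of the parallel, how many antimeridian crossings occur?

0

Leg 1: +149.07° → -6.05°, shortest Δλ = -155.12° (west) — does not cross 180°.
Leg 2: -6.05° → +107.63°, shortest Δλ = 113.68° (east) — does not cross 180°.
Leg 3: +107.63° → -12.75°, shortest Δλ = -120.38° (west) — does not cross 180°.
Leg 4: -12.75° → -157.82°, shortest Δλ = -145.07° (west) — does not cross 180°.
Leg 5: -157.82° → -136.63°, shortest Δλ = 21.19° (east) — does not cross 180°.
Leg 6: -136.63° → -102.16°, shortest Δλ = 34.47° (east) — does not cross 180°.
Total crossings: 0.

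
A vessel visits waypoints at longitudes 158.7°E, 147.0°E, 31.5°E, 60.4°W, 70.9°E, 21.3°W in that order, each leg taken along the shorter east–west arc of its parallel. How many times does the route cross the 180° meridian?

0

Leg 1: +158.7° → +147.0°, shortest Δλ = -11.7° (west) — does not cross 180°.
Leg 2: +147.0° → +31.5°, shortest Δλ = -115.5° (west) — does not cross 180°.
Leg 3: +31.5° → -60.4°, shortest Δλ = -91.9° (west) — does not cross 180°.
Leg 4: -60.4° → +70.9°, shortest Δλ = 131.3° (east) — does not cross 180°.
Leg 5: +70.9° → -21.3°, shortest Δλ = -92.2° (west) — does not cross 180°.
Total crossings: 0.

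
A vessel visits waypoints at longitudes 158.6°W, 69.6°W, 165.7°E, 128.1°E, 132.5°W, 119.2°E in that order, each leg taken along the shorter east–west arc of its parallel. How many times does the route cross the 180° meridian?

Leg 1: -158.6° → -69.6°, shortest Δλ = 89.0° (east) — does not cross 180°.
Leg 2: -69.6° → +165.7°, shortest Δλ = -124.7° (west) — crosses 180°.
Leg 3: +165.7° → +128.1°, shortest Δλ = -37.6° (west) — does not cross 180°.
Leg 4: +128.1° → -132.5°, shortest Δλ = 99.4° (east) — crosses 180°.
Leg 5: -132.5° → +119.2°, shortest Δλ = -108.3° (west) — crosses 180°.
Total crossings: 3.

3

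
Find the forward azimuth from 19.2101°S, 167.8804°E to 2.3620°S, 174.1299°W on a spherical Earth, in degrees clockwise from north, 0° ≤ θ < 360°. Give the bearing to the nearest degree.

Δλ = -174.1299 − 167.8804 = -342.0103°; wrapped into (−180°, 180°]: 17.9897°.
θ = atan2( sin Δλ · cos φ₂ , cos φ₁ · sin φ₂ − sin φ₁ · cos φ₂ · cos Δλ )
  = atan2(0.30858, 0.27376) = 48.422° → normalised to [0°, 360°): 48.422°.

48°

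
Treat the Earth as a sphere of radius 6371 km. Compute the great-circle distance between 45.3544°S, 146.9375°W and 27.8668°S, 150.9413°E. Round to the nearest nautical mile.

Δλ = 150.9413 − -146.9375 = 297.8788°; wrapped into (−180°, 180°]: -62.1212°.
Δφ = -27.8668 − -45.3544 = 17.4876°.
a = sin²(Δφ/2) + cos φ₁ · cos φ₂ · sin²(Δλ/2) = 0.188480.
c = 2·atan2(√a, √(1−a)) = 0.89817 rad → d = 6371·c ≈ 5722.25 km ≈ 3089.77 nmi.

3090 nmi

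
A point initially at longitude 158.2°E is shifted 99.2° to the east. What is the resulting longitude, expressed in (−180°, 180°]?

Start at +158.2°; shift +99.2° → +257.4°.
+257.4° lies outside (−180°, 180°]; subtract 360° → -102.6°.

102.6°W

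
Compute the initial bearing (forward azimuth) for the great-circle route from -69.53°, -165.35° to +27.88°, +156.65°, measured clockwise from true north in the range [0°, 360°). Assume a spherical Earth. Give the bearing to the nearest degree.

Δλ = 156.65 − -165.35 = 322.00°; wrapped into (−180°, 180°]: -38.00°.
θ = atan2( sin Δλ · cos φ₂ , cos φ₁ · sin φ₂ − sin φ₁ · cos φ₂ · cos Δλ )
  = atan2(-0.54420, 0.81610) = -33.697° → normalised to [0°, 360°): 326.303°.

326°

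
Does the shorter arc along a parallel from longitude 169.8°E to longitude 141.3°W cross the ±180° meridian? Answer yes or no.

Yes

Naïve |-141.3 − 169.8| = 311.1° > 180°, so the shorter arc goes the other way round — across 180°.
Signed shortest Δλ = ((-141.3 − 169.8 + 180) mod 360) − 180 = 48.9°.
Going east by 48.9° from +169.8° passes through 180° before reaching -141.3°.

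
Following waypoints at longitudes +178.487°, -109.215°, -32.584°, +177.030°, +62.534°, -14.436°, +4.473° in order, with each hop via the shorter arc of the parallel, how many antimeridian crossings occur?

2

Leg 1: +178.487° → -109.215°, shortest Δλ = 72.298° (east) — crosses 180°.
Leg 2: -109.215° → -32.584°, shortest Δλ = 76.631° (east) — does not cross 180°.
Leg 3: -32.584° → +177.030°, shortest Δλ = -150.386° (west) — crosses 180°.
Leg 4: +177.030° → +62.534°, shortest Δλ = -114.496° (west) — does not cross 180°.
Leg 5: +62.534° → -14.436°, shortest Δλ = -76.97° (west) — does not cross 180°.
Leg 6: -14.436° → +4.473°, shortest Δλ = 18.909° (east) — does not cross 180°.
Total crossings: 2.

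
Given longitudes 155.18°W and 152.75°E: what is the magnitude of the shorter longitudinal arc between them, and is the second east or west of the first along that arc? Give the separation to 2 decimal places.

Raw difference: 152.75 − -155.18 = 307.93°.
Normalise into (−180°, 180°]: 307.93° − 360° = -52.07°.
Negative ⇒ the second point lies to the west; separation 52.07°.

52.07° west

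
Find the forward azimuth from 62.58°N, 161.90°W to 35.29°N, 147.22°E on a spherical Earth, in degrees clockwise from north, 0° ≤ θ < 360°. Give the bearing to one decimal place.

253.2°

Δλ = 147.22 − -161.90 = 309.12°; wrapped into (−180°, 180°]: -50.88°.
θ = atan2( sin Δλ · cos φ₂ , cos φ₁ · sin φ₂ − sin φ₁ · cos φ₂ · cos Δλ )
  = atan2(-0.63326, -0.19110) = -106.792° → normalised to [0°, 360°): 253.208°.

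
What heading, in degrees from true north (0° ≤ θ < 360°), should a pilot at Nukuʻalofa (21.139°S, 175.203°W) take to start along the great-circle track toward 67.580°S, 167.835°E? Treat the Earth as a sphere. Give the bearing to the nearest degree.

189°

Δλ = 167.835 − -175.203 = 343.038°; wrapped into (−180°, 180°]: -16.962°.
θ = atan2( sin Δλ · cos φ₂ , cos φ₁ · sin φ₂ − sin φ₁ · cos φ₂ · cos Δλ )
  = atan2(-0.11127, -0.73065) = -171.341° → normalised to [0°, 360°): 188.659°.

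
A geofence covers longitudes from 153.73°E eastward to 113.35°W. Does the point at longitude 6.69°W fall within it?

Band width going east from +153.73° to -113.35°: ((-113.35 − 153.73) mod 360) = 92.92°.
Offset of -6.69° east of the west edge: ((-6.69 − 153.73) mod 360) = 199.58°.
199.58° > 92.92° ⇒ outside.

No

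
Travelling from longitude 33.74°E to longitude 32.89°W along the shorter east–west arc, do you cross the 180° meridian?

No

Signed shortest Δλ = ((-32.89 − 33.74 + 180) mod 360) − 180 = -66.63°.
Going west by 66.63° from +33.74° reaches -32.89° without touching 180°.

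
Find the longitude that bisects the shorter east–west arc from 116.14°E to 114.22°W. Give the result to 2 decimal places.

Signed shortest Δλ from +116.14° to -114.22° is +129.64°.
Midpoint longitude = +116.14° + (+129.64°)/2 = +116.14° + 64.82° = +180.96°.
Normalise into (−180°, 180°]: -179.04°.
(The naïve average (+116.14 + -114.22)/2 = 0.96° is on the wrong side of the globe.)

179.04°W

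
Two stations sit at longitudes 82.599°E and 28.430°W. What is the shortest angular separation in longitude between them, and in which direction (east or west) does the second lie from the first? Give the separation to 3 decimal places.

111.029° west

Raw difference: -28.430 − 82.599 = -111.029°.
Normalise into (−180°, 180°]: -111.029° stays -111.029°.
Negative ⇒ the second point lies to the west; separation 111.029°.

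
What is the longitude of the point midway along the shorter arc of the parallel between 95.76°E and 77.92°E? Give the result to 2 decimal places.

Signed shortest Δλ from +95.76° to +77.92° is -17.84°.
Midpoint longitude = +95.76° + (-17.84°)/2 = +95.76° − 8.92° = +86.84°.

86.84°E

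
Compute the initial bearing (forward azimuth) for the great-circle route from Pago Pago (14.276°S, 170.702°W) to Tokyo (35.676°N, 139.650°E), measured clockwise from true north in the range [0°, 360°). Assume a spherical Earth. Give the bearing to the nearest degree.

318°

Δλ = 139.650 − -170.702 = 310.352°; wrapped into (−180°, 180°]: -49.648°.
θ = atan2( sin Δλ · cos φ₂ , cos φ₁ · sin φ₂ − sin φ₁ · cos φ₂ · cos Δλ )
  = atan2(-0.61906, 0.69489) = -41.697° → normalised to [0°, 360°): 318.303°.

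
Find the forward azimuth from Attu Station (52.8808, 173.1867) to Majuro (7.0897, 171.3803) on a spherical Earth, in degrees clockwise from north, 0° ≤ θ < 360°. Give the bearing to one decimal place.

Δλ = 171.3803 − 173.1867 = -1.8064°.
θ = atan2( sin Δλ · cos φ₂ , cos φ₁ · sin φ₂ − sin φ₁ · cos φ₂ · cos Δλ )
  = atan2(-0.03128, -0.71641) = -177.500° → normalised to [0°, 360°): 182.500°.

182.5°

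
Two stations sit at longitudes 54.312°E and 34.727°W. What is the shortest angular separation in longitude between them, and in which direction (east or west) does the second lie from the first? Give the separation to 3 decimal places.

Raw difference: -34.727 − 54.312 = -89.039°.
Normalise into (−180°, 180°]: -89.039° stays -89.039°.
Negative ⇒ the second point lies to the west; separation 89.039°.

89.039° west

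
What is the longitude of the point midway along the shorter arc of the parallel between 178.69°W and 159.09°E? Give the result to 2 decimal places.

170.20°E

Signed shortest Δλ from -178.69° to +159.09° is -22.22°.
Midpoint longitude = -178.69° + (-22.22°)/2 = -178.69° − 11.11° = -189.80°.
Normalise into (−180°, 180°]: +170.20°.
(The naïve average (-178.69 + +159.09)/2 = -9.8° is on the wrong side of the globe.)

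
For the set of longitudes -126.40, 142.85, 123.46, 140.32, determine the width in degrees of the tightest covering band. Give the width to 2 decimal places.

110.14°

Sort the longitudes: -126.40°, +123.46°, +140.32°, +142.85°.
Eastward gaps between consecutive values (wrapping around): 249.86°, 16.86°, 2.53°, 90.75°.
Largest gap = 249.86° ⇒ minimal covering band is its complement: 360° − 249.86° = 110.14°.
Band runs from +123.46° eastward to -126.40°, crossing the antimeridian.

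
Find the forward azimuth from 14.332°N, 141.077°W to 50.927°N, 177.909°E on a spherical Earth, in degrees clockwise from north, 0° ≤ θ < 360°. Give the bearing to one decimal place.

326.9°

Δλ = 177.909 − -141.077 = 318.986°; wrapped into (−180°, 180°]: -41.014°.
θ = atan2( sin Δλ · cos φ₂ , cos φ₁ · sin φ₂ − sin φ₁ · cos φ₂ · cos Δλ )
  = atan2(-0.41364, 0.63445) = -33.103° → normalised to [0°, 360°): 326.897°.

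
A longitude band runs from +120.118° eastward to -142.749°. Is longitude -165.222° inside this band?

Yes

Band width going east from +120.118° to -142.749°: ((-142.749 − 120.118) mod 360) = 97.133°.
Offset of -165.222° east of the west edge: ((-165.222 − 120.118) mod 360) = 74.660°.
74.660° ≤ 97.133° ⇒ inside.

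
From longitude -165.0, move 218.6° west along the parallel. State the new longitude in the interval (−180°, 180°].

Start at -165.0°; shift −218.6° → -383.6°.
-383.6° lies outside (−180°, 180°]; add 360° → -23.6°.

-23.6°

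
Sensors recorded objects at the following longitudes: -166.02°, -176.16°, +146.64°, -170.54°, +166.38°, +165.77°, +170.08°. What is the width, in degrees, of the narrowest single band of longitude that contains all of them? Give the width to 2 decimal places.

47.34°

Sort the longitudes: -176.16°, -170.54°, -166.02°, +146.64°, +165.77°, +166.38°, +170.08°.
Eastward gaps between consecutive values (wrapping around): 5.62°, 4.52°, 312.66°, 19.13°, 0.61°, 3.70°, 13.76°.
Largest gap = 312.66° ⇒ minimal covering band is its complement: 360° − 312.66° = 47.34°.
Band runs from +146.64° eastward to -166.02°, crossing the antimeridian.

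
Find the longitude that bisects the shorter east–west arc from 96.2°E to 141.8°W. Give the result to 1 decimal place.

Signed shortest Δλ from +96.2° to -141.8° is +122.0°.
Midpoint longitude = +96.2° + (+122.0°)/2 = +96.2° + 61.0° = +157.2°.
(The naïve average (+96.2 + -141.8)/2 = -22.8° is on the wrong side of the globe.)

157.2°E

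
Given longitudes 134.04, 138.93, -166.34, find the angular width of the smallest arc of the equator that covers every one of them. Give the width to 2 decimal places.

Sort the longitudes: -166.34°, +134.04°, +138.93°.
Eastward gaps between consecutive values (wrapping around): 300.38°, 4.89°, 54.73°.
Largest gap = 300.38° ⇒ minimal covering band is its complement: 360° − 300.38° = 59.62°.
Band runs from +134.04° eastward to -166.34°, crossing the antimeridian.

59.62°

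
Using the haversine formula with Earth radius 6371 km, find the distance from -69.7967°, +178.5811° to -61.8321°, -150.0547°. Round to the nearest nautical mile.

893 nmi

Δλ = -150.0547 − 178.5811 = -328.6358°; wrapped into (−180°, 180°]: 31.3642°.
Δφ = -61.8321 − -69.7967 = 7.9646°.
a = sin²(Δφ/2) + cos φ₁ · cos φ₂ · sin²(Δλ/2) = 0.016734.
c = 2·atan2(√a, √(1−a)) = 0.25945 rad → d = 6371·c ≈ 1652.94 km ≈ 892.52 nmi.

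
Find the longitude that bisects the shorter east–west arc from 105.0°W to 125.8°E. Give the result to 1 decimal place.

169.6°W

Signed shortest Δλ from -105.0° to +125.8° is -129.2°.
Midpoint longitude = -105.0° + (-129.2°)/2 = -105.0° − 64.6° = -169.6°.
(The naïve average (-105.0 + +125.8)/2 = 10.4° is on the wrong side of the globe.)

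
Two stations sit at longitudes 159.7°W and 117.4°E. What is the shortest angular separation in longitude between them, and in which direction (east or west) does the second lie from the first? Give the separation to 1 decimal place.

Raw difference: 117.4 − -159.7 = 277.1°.
Normalise into (−180°, 180°]: 277.1° − 360° = -82.9°.
Negative ⇒ the second point lies to the west; separation 82.9°.

82.9° west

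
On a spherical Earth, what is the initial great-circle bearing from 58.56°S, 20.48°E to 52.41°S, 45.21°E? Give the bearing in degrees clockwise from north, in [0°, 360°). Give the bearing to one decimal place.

Δλ = 45.21 − 20.48 = 24.73°.
θ = atan2( sin Δλ · cos φ₂ , cos φ₁ · sin φ₂ − sin φ₁ · cos φ₂ · cos Δλ )
  = atan2(0.25519, 0.05940) = 76.897° → normalised to [0°, 360°): 76.897°.

76.9°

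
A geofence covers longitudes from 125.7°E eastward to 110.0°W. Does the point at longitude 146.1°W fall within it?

Band width going east from +125.7° to -110.0°: ((-110.0 − 125.7) mod 360) = 124.3°.
Offset of -146.1° east of the west edge: ((-146.1 − 125.7) mod 360) = 88.2°.
88.2° ≤ 124.3° ⇒ inside.

Yes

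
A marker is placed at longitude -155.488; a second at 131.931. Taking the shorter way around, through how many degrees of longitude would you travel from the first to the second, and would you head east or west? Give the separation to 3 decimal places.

Raw difference: 131.931 − -155.488 = 287.419°.
Normalise into (−180°, 180°]: 287.419° − 360° = -72.581°.
Negative ⇒ the second point lies to the west; separation 72.581°.

72.581° west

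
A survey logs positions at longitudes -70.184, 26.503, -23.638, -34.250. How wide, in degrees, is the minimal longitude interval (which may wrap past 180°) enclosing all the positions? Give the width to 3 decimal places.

96.687°

Sort the longitudes: -70.184°, -34.250°, -23.638°, +26.503°.
Eastward gaps between consecutive values (wrapping around): 35.934°, 10.612°, 50.141°, 263.313°.
Largest gap = 263.313° ⇒ minimal covering band is its complement: 360° − 263.313° = 96.687°.
Band runs from -70.184° eastward to +26.503°.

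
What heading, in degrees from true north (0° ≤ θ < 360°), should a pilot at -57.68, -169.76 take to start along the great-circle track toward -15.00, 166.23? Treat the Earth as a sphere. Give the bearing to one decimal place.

Δλ = 166.23 − -169.76 = 335.99°; wrapped into (−180°, 180°]: -24.01°.
θ = atan2( sin Δλ · cos φ₂ , cos φ₁ · sin φ₂ − sin φ₁ · cos φ₂ · cos Δλ )
  = atan2(-0.39303, 0.60727) = -32.911° → normalised to [0°, 360°): 327.089°.

327.1°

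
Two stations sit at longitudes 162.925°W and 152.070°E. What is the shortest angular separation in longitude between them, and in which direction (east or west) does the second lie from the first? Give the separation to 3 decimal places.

Raw difference: 152.070 − -162.925 = 314.995°.
Normalise into (−180°, 180°]: 314.995° − 360° = -45.005°.
Negative ⇒ the second point lies to the west; separation 45.005°.

45.005° west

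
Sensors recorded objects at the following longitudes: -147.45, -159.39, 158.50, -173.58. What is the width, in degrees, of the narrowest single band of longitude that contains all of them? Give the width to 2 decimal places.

Sort the longitudes: -173.58°, -159.39°, -147.45°, +158.50°.
Eastward gaps between consecutive values (wrapping around): 14.19°, 11.94°, 305.95°, 27.92°.
Largest gap = 305.95° ⇒ minimal covering band is its complement: 360° − 305.95° = 54.05°.
Band runs from +158.50° eastward to -147.45°, crossing the antimeridian.

54.05°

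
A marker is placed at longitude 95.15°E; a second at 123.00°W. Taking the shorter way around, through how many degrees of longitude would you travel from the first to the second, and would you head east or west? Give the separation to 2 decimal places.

Raw difference: -123.00 − 95.15 = -218.15°.
Normalise into (−180°, 180°]: -218.15° + 360° = 141.85°.
Positive ⇒ the second point lies to the east; separation 141.85°.

141.85° east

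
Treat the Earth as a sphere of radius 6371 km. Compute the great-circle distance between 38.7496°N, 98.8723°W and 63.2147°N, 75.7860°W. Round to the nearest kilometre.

Δλ = -75.7860 − -98.8723 = 23.0863°.
Δφ = 63.2147 − 38.7496 = 24.4651°.
a = sin²(Δφ/2) + cos φ₁ · cos φ₂ · sin²(Δλ/2) = 0.058966.
c = 2·atan2(√a, √(1−a)) = 0.49056 rad → d = 6371·c ≈ 3125.38 km.

3125 km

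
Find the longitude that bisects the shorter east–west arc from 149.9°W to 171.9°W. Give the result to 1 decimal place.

Signed shortest Δλ from -149.9° to -171.9° is -22.0°.
Midpoint longitude = -149.9° + (-22.0°)/2 = -149.9° − 11.0° = -160.9°.

160.9°W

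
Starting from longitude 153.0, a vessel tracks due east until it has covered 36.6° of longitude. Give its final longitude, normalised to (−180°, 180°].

-170.4°

Start at +153.0°; shift +36.6° → +189.6°.
+189.6° lies outside (−180°, 180°]; subtract 360° → -170.4°.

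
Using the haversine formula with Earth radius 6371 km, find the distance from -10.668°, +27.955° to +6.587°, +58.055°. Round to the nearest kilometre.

3845 km

Δλ = 58.055 − 27.955 = 30.100°.
Δφ = 6.587 − -10.668 = 17.255°.
a = sin²(Δφ/2) + cos φ₁ · cos φ₂ · sin²(Δλ/2) = 0.088325.
c = 2·atan2(√a, √(1−a)) = 0.60351 rad → d = 6371·c ≈ 3844.94 km.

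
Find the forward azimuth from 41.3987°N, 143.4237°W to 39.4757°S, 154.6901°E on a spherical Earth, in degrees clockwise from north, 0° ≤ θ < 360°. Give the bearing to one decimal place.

223.5°

Δλ = 154.6901 − -143.4237 = 298.1138°; wrapped into (−180°, 180°]: -61.8862°.
θ = atan2( sin Δλ · cos φ₂ , cos φ₁ · sin φ₂ − sin φ₁ · cos φ₂ · cos Δλ )
  = atan2(-0.68082, -0.71743) = -136.500° → normalised to [0°, 360°): 223.500°.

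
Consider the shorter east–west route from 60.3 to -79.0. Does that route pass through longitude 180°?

Signed shortest Δλ = ((-79.0 − 60.3 + 180) mod 360) − 180 = -139.3°.
Going west by 139.3° from +60.3° reaches -79.0° without touching 180°.

No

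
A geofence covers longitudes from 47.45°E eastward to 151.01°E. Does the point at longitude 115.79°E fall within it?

Yes

Band width going east from +47.45° to +151.01°: ((151.01 − 47.45) mod 360) = 103.56°.
Offset of +115.79° east of the west edge: ((115.79 − 47.45) mod 360) = 68.34°.
68.34° ≤ 103.56° ⇒ inside.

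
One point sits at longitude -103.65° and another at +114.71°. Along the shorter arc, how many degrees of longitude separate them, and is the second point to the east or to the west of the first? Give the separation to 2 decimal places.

141.64° west

Raw difference: 114.71 − -103.65 = 218.36°.
Normalise into (−180°, 180°]: 218.36° − 360° = -141.64°.
Negative ⇒ the second point lies to the west; separation 141.64°.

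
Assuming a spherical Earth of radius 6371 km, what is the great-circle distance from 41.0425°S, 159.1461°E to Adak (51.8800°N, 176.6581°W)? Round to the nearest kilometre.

Δλ = -176.6581 − 159.1461 = -335.8042°; wrapped into (−180°, 180°]: 24.1958°.
Δφ = 51.8800 − -41.0425 = 92.9225°.
a = sin²(Δφ/2) + cos φ₁ · cos φ₂ · sin²(Δλ/2) = 0.545944.
c = 2·atan2(√a, √(1−a)) = 1.66281 rad → d = 6371·c ≈ 10593.78 km.

10594 km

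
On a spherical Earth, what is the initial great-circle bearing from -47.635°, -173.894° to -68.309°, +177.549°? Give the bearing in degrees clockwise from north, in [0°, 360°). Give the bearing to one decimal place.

188.8°

Δλ = 177.549 − -173.894 = 351.443°; wrapped into (−180°, 180°]: -8.557°.
θ = atan2( sin Δλ · cos φ₂ , cos φ₁ · sin φ₂ − sin φ₁ · cos φ₂ · cos Δλ )
  = atan2(-0.05499, -0.35609) = -171.221° → normalised to [0°, 360°): 188.779°.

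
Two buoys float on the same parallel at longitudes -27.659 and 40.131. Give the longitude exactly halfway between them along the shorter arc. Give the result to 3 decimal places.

+6.236°

Signed shortest Δλ from -27.659° to +40.131° is +67.790°.
Midpoint longitude = -27.659° + (+67.790°)/2 = -27.659° + 33.895° = +6.236°.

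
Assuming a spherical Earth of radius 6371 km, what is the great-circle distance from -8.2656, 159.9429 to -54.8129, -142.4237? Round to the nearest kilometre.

Δλ = -142.4237 − 159.9429 = -302.3666°; wrapped into (−180°, 180°]: 57.6334°.
Δφ = -54.8129 − -8.2656 = -46.5473°.
a = sin²(Δφ/2) + cos φ₁ · cos φ₂ · sin²(Δλ/2) = 0.288613.
c = 2·atan2(√a, √(1−a)) = 1.13429 rad → d = 6371·c ≈ 7226.57 km.

7227 km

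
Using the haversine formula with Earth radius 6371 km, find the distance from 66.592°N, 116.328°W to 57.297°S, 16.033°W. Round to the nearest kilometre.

16029 km

Δλ = -16.033 − -116.328 = 100.295°.
Δφ = -57.297 − 66.592 = -123.889°.
a = sin²(Δφ/2) + cos φ₁ · cos φ₂ · sin²(Δλ/2) = 0.905294.
c = 2·atan2(√a, √(1−a)) = 2.51595 rad → d = 6371·c ≈ 16029.13 km.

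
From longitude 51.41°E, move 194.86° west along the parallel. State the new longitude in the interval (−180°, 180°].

Start at +51.41°; shift −194.86° → -143.45°.
-143.45° already lies in (−180°, 180°].

143.45°W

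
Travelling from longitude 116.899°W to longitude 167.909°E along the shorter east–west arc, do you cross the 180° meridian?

Yes

Naïve |167.909 − -116.899| = 284.808° > 180°, so the shorter arc goes the other way round — across 180°.
Signed shortest Δλ = ((167.909 − -116.899 + 180) mod 360) − 180 = -75.192°.
Going west by 75.192° from -116.899° passes through 180° before reaching +167.909°.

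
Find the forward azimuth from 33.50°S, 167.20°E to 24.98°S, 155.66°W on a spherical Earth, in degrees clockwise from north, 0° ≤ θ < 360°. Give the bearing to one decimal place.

Δλ = -155.66 − 167.20 = -322.86°; wrapped into (−180°, 180°]: 37.14°.
θ = atan2( sin Δλ · cos φ₂ , cos φ₁ · sin φ₂ − sin φ₁ · cos φ₂ · cos Δλ )
  = atan2(0.54729, 0.04667) = 85.125° → normalised to [0°, 360°): 85.125°.

85.1°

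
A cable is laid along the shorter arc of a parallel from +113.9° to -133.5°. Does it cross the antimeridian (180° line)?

Naïve |-133.5 − 113.9| = 247.4° > 180°, so the shorter arc goes the other way round — across 180°.
Signed shortest Δλ = ((-133.5 − 113.9 + 180) mod 360) − 180 = 112.6°.
Going east by 112.6° from +113.9° passes through 180° before reaching -133.5°.

Yes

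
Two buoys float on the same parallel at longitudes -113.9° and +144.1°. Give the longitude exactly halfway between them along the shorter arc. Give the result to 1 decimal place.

Signed shortest Δλ from -113.9° to +144.1° is -102.0°.
Midpoint longitude = -113.9° + (-102.0°)/2 = -113.9° − 51.0° = -164.9°.
(The naïve average (-113.9 + +144.1)/2 = 15.1° is on the wrong side of the globe.)

-164.9°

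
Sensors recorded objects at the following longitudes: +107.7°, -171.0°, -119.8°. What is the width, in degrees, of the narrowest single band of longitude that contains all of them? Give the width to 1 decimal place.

Sort the longitudes: -171.0°, -119.8°, +107.7°.
Eastward gaps between consecutive values (wrapping around): 51.2°, 227.5°, 81.3°.
Largest gap = 227.5° ⇒ minimal covering band is its complement: 360° − 227.5° = 132.5°.
Band runs from +107.7° eastward to -119.8°, crossing the antimeridian.

132.5°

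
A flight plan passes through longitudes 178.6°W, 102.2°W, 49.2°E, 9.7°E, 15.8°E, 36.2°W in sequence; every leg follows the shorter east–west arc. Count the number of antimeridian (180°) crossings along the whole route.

Leg 1: -178.6° → -102.2°, shortest Δλ = 76.4° (east) — does not cross 180°.
Leg 2: -102.2° → +49.2°, shortest Δλ = 151.4° (east) — does not cross 180°.
Leg 3: +49.2° → +9.7°, shortest Δλ = -39.5° (west) — does not cross 180°.
Leg 4: +9.7° → +15.8°, shortest Δλ = 6.1° (east) — does not cross 180°.
Leg 5: +15.8° → -36.2°, shortest Δλ = -52.0° (west) — does not cross 180°.
Total crossings: 0.

0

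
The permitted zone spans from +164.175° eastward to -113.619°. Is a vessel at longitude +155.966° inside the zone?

No

Band width going east from +164.175° to -113.619°: ((-113.619 − 164.175) mod 360) = 82.206°.
Offset of +155.966° east of the west edge: ((155.966 − 164.175) mod 360) = 351.791°.
351.791° > 82.206° ⇒ outside.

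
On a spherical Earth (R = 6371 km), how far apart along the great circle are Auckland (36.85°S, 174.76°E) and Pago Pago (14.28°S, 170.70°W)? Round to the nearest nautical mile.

1563 nmi

Δλ = -170.70 − 174.76 = -345.46°; wrapped into (−180°, 180°]: 14.54°.
Δφ = -14.28 − -36.85 = 22.57°.
a = sin²(Δφ/2) + cos φ₁ · cos φ₂ · sin²(Δλ/2) = 0.050713.
c = 2·atan2(√a, √(1−a)) = 0.45429 rad → d = 6371·c ≈ 2894.26 km ≈ 1562.77 nmi.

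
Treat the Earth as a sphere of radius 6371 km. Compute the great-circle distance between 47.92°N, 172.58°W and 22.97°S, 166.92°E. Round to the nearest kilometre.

8144 km

Δλ = 166.92 − -172.58 = 339.50°; wrapped into (−180°, 180°]: -20.50°.
Δφ = -22.97 − 47.92 = -70.89°.
a = sin²(Δφ/2) + cos φ₁ · cos φ₂ · sin²(Δλ/2) = 0.355846.
c = 2·atan2(√a, √(1−a)) = 1.27834 rad → d = 6371·c ≈ 8144.29 km.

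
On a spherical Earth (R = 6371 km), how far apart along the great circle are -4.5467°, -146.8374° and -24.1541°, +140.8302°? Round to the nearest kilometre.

8010 km

Δλ = 140.8302 − -146.8374 = 287.6676°; wrapped into (−180°, 180°]: -72.3324°.
Δφ = -24.1541 − -4.5467 = -19.6074°.
a = sin²(Δφ/2) + cos φ₁ · cos φ₂ · sin²(Δλ/2) = 0.345756.
c = 2·atan2(√a, √(1−a)) = 1.25719 rad → d = 6371·c ≈ 8009.57 km.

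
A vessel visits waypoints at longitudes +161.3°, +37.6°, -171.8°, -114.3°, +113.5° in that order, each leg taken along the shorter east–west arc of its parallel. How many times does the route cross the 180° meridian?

Leg 1: +161.3° → +37.6°, shortest Δλ = -123.7° (west) — does not cross 180°.
Leg 2: +37.6° → -171.8°, shortest Δλ = 150.6° (east) — crosses 180°.
Leg 3: -171.8° → -114.3°, shortest Δλ = 57.5° (east) — does not cross 180°.
Leg 4: -114.3° → +113.5°, shortest Δλ = -132.2° (west) — crosses 180°.
Total crossings: 2.

2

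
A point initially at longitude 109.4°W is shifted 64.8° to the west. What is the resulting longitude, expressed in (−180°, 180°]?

174.2°W

Start at -109.4°; shift −64.8° → -174.2°.
-174.2° already lies in (−180°, 180°].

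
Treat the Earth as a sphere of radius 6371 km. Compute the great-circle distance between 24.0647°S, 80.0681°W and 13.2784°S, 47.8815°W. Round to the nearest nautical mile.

Δλ = -47.8815 − -80.0681 = 32.1866°.
Δφ = -13.2784 − -24.0647 = 10.7863°.
a = sin²(Δφ/2) + cos φ₁ · cos φ₂ · sin²(Δλ/2) = 0.077121.
c = 2·atan2(√a, √(1−a)) = 0.56281 rad → d = 6371·c ≈ 3585.67 km ≈ 1936.11 nmi.

1936 nmi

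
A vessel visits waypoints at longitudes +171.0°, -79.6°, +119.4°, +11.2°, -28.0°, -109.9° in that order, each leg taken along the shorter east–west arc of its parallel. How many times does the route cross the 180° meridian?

Leg 1: +171.0° → -79.6°, shortest Δλ = 109.4° (east) — crosses 180°.
Leg 2: -79.6° → +119.4°, shortest Δλ = -161.0° (west) — crosses 180°.
Leg 3: +119.4° → +11.2°, shortest Δλ = -108.2° (west) — does not cross 180°.
Leg 4: +11.2° → -28.0°, shortest Δλ = -39.2° (west) — does not cross 180°.
Leg 5: -28.0° → -109.9°, shortest Δλ = -81.9° (west) — does not cross 180°.
Total crossings: 2.

2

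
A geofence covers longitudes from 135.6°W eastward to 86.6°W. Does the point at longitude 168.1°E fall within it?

No

Band width going east from -135.6° to -86.6°: ((-86.6 − -135.6) mod 360) = 49.0°.
Offset of +168.1° east of the west edge: ((168.1 − -135.6) mod 360) = 303.7°.
303.7° > 49.0° ⇒ outside.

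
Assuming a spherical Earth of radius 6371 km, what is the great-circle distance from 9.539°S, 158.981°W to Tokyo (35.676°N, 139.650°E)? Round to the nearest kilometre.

Δλ = 139.650 − -158.981 = 298.631°; wrapped into (−180°, 180°]: -61.369°.
Δφ = 35.676 − -9.539 = 45.215°.
a = sin²(Δφ/2) + cos φ₁ · cos φ₂ · sin²(Δλ/2) = 0.356394.
c = 2·atan2(√a, √(1−a)) = 1.27948 rad → d = 6371·c ≈ 8151.58 km.

8152 km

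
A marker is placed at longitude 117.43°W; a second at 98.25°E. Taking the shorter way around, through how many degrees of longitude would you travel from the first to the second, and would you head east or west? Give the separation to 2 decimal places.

Raw difference: 98.25 − -117.43 = 215.68°.
Normalise into (−180°, 180°]: 215.68° − 360° = -144.32°.
Negative ⇒ the second point lies to the west; separation 144.32°.

144.32° west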